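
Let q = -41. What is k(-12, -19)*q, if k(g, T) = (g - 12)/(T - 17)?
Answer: -82/3 ≈ -27.333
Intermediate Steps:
k(g, T) = (-12 + g)/(-17 + T)
k(-12, -19)*q = ((-12 - 12)/(-17 - 19))*(-41) = (-24/(-36))*(-41) = -1/36*(-24)*(-41) = (⅔)*(-41) = -82/3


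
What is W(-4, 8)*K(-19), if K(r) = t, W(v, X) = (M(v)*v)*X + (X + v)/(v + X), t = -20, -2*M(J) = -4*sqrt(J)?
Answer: -20 + 2560*I ≈ -20.0 + 2560.0*I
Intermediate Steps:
M(J) = 2*sqrt(J) (M(J) = -(-2)*sqrt(J) = 2*sqrt(J))
W(v, X) = 1 + 2*X*v**(3/2) (W(v, X) = ((2*sqrt(v))*v)*X + (X + v)/(v + X) = (2*v**(3/2))*X + (X + v)/(X + v) = 2*X*v**(3/2) + 1 = 1 + 2*X*v**(3/2))
K(r) = -20
W(-4, 8)*K(-19) = (1 + 2*8*(-4)**(3/2))*(-20) = (1 + 2*8*(-8*I))*(-20) = (1 - 128*I)*(-20) = -20 + 2560*I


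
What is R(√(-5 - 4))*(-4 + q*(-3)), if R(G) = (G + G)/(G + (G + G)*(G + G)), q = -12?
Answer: 64/145 - 768*I/145 ≈ 0.44138 - 5.2966*I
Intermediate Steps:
R(G) = 2*G/(G + 4*G²) (R(G) = (2*G)/(G + (2*G)*(2*G)) = (2*G)/(G + 4*G²) = 2*G/(G + 4*G²))
R(√(-5 - 4))*(-4 + q*(-3)) = (2/(1 + 4*√(-5 - 4)))*(-4 - 12*(-3)) = (2/(1 + 4*√(-9)))*(-4 + 36) = (2/(1 + 4*(3*I)))*32 = (2/(1 + 12*I))*32 = (2*((1 - 12*I)/145))*32 = (2*(1 - 12*I)/145)*32 = 64*(1 - 12*I)/145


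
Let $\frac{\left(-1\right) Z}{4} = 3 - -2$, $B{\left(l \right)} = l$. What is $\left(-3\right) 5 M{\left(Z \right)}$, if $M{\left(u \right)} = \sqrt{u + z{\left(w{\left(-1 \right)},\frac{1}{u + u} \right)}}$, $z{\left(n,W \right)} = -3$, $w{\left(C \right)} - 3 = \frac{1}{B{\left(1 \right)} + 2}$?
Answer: $- 15 i \sqrt{23} \approx - 71.938 i$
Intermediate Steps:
$Z = -20$ ($Z = - 4 \left(3 - -2\right) = - 4 \left(3 + 2\right) = \left(-4\right) 5 = -20$)
$w{\left(C \right)} = \frac{10}{3}$ ($w{\left(C \right)} = 3 + \frac{1}{1 + 2} = 3 + \frac{1}{3} = \frac{10}{3}$)
$M{\left(u \right)} = \sqrt{-3 + u}$ ($M{\left(u \right)} = \sqrt{u - 3} = \sqrt{-3 + u}$)
$\left(-3\right) 5 M{\left(Z \right)} = \left(-3\right) 5 \sqrt{-3 - 20} = - 15 \sqrt{-23} = - 15 i \sqrt{23}$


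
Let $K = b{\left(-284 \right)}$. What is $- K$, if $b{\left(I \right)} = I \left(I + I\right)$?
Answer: $-161312$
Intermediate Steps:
$b{\left(I \right)} = 2 I^{2}$ ($b{\left(I \right)} = I 2 I = 2 I^{2}$)
$K = 161312$ ($K = 2 \left(-284\right)^{2} = 2 \cdot 80656 = 161312$)
$- K = \left(-1\right) 161312 = -161312$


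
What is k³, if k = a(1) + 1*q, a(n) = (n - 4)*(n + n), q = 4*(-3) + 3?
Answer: -3375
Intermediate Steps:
q = -9 (q = -12 + 3 = -9)
a(n) = 2*n*(-4 + n) (a(n) = (-4 + n)*(2*n) = 2*n*(-4 + n))
k = -15 (k = 2*1*(-4 + 1) + 1*(-9) = 2*1*(-3) - 9 = -6 - 9 = -15)
k³ = (-15)³ = -3375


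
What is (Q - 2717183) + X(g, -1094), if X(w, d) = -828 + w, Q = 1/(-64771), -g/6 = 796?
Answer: -176357636778/64771 ≈ -2.7228e+6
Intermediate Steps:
g = -4776 (g = -6*796 = -4776)
Q = -1/64771 ≈ -1.5439e-5
(Q - 2717183) + X(g, -1094) = (-1/64771 - 2717183) + (-828 - 4776) = -175994660094/64771 - 5604 = -176357636778/64771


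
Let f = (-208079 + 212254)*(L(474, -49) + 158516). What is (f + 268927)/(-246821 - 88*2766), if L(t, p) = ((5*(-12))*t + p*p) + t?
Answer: -555339352/490229 ≈ -1132.8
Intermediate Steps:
L(t, p) = p² - 59*t (L(t, p) = (-60*t + p²) + t = (p² - 60*t) + t = p² - 59*t)
f = 555070425 (f = (-208079 + 212254)*(((-49)² - 59*474) + 158516) = 4175*((2401 - 27966) + 158516) = 4175*(-25565 + 158516) = 4175*132951 = 555070425)
(f + 268927)/(-246821 - 88*2766) = (555070425 + 268927)/(-246821 - 88*2766) = 555339352/(-246821 - 243408) = 555339352/(-490229) = 555339352*(-1/490229) = -555339352/490229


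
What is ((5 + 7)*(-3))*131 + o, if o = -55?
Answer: -4771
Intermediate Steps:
((5 + 7)*(-3))*131 + o = ((5 + 7)*(-3))*131 - 55 = (12*(-3))*131 - 55 = -36*131 - 55 = -4716 - 55 = -4771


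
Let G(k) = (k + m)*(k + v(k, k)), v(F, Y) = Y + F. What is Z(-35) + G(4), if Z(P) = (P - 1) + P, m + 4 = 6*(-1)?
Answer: -143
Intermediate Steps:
v(F, Y) = F + Y
m = -10 (m = -4 + 6*(-1) = -4 - 6 = -10)
G(k) = 3*k*(-10 + k) (G(k) = (k - 10)*(k + (k + k)) = (-10 + k)*(k + 2*k) = (-10 + k)*(3*k) = 3*k*(-10 + k))
Z(P) = -1 + 2*P (Z(P) = (-1 + P) + P = -1 + 2*P)
Z(-35) + G(4) = (-1 + 2*(-35)) + 3*4*(-10 + 4) = (-1 - 70) + 3*4*(-6) = -71 - 72 = -143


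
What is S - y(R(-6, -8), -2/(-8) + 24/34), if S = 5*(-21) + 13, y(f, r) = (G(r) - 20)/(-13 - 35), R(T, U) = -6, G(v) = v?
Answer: -301583/3264 ≈ -92.397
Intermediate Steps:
y(f, r) = 5/12 - r/48 (y(f, r) = (r - 20)/(-13 - 35) = (-20 + r)/(-48) = (-20 + r)*(-1/48) = 5/12 - r/48)
S = -92 (S = -105 + 13 = -92)
S - y(R(-6, -8), -2/(-8) + 24/34) = -92 - (5/12 - (-2/(-8) + 24/34)/48) = -92 - (5/12 - (-2*(-⅛) + 24*(1/34))/48) = -92 - (5/12 - (¼ + 12/17)/48) = -92 - (5/12 - 1/48*65/68) = -92 - (5/12 - 65/3264) = -92 - 1*1295/3264 = -92 - 1295/3264 = -301583/3264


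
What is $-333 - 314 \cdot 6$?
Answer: $-2217$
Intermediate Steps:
$-333 - 314 \cdot 6 = -333 - 1884 = -2217$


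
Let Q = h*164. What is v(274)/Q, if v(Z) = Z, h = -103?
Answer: -137/8446 ≈ -0.016221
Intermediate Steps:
Q = -16892 (Q = -103*164 = -16892)
v(274)/Q = 274/(-16892) = 274*(-1/16892) = -137/8446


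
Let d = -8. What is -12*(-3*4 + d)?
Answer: 240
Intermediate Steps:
-12*(-3*4 + d) = -12*(-3*4 - 8) = -12*(-12 - 8) = -12*(-20) = 240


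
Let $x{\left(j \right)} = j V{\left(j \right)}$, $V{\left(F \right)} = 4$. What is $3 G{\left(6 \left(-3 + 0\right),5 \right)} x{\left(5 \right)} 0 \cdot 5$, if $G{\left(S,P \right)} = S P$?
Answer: $0$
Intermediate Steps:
$x{\left(j \right)} = 4 j$ ($x{\left(j \right)} = j 4 = 4 j$)
$G{\left(S,P \right)} = P S$
$3 G{\left(6 \left(-3 + 0\right),5 \right)} x{\left(5 \right)} 0 \cdot 5 = 3 \cdot 5 \cdot 6 \left(-3 + 0\right) 4 \cdot 5 \cdot 0 \cdot 5 = 3 \cdot 5 \cdot 6 \left(-3\right) 20 \cdot 0 \cdot 5 = 3 \cdot 5 \left(-18\right) 0 \cdot 5 = 3 \left(-90\right) 0 = \left(-270\right) 0 = 0$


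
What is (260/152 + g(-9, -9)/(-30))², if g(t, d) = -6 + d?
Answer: 1764/361 ≈ 4.8864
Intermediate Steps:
(260/152 + g(-9, -9)/(-30))² = (260/152 + (-6 - 9)/(-30))² = (260*(1/152) - 15*(-1/30))² = (65/38 + ½)² = (42/19)² = 1764/361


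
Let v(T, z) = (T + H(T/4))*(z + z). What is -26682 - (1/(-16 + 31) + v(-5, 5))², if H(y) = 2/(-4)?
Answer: -6682426/225 ≈ -29700.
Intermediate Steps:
H(y) = -½ (H(y) = 2*(-¼) = -½)
v(T, z) = 2*z*(-½ + T) (v(T, z) = (T - ½)*(z + z) = (-½ + T)*(2*z) = 2*z*(-½ + T))
-26682 - (1/(-16 + 31) + v(-5, 5))² = -26682 - (1/(-16 + 31) + 5*(-1 + 2*(-5)))² = -26682 - (1/15 + 5*(-1 - 10))² = -26682 - (1/15 + 5*(-11))² = -26682 - (1/15 - 55)² = -26682 - (-824/15)² = -26682 - 1*678976/225 = -26682 - 678976/225 = -6682426/225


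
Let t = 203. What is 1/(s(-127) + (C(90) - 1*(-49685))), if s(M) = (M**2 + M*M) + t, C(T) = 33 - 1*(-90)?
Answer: 1/82269 ≈ 1.2155e-5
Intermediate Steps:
C(T) = 123 (C(T) = 33 + 90 = 123)
s(M) = 203 + 2*M**2 (s(M) = (M**2 + M*M) + 203 = (M**2 + M**2) + 203 = 2*M**2 + 203 = 203 + 2*M**2)
1/(s(-127) + (C(90) - 1*(-49685))) = 1/((203 + 2*(-127)**2) + (123 - 1*(-49685))) = 1/((203 + 2*16129) + (123 + 49685)) = 1/((203 + 32258) + 49808) = 1/(32461 + 49808) = 1/82269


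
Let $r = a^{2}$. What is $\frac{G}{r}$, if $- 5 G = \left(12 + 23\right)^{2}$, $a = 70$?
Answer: $- \frac{1}{20} \approx -0.05$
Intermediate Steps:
$r = 4900$ ($r = 70^{2} = 4900$)
$G = -245$ ($G = - \frac{\left(12 + 23\right)^{2}}{5} = - \frac{35^{2}}{5} = \left(- \frac{1}{5}\right) 1225 = -245$)
$\frac{G}{r} = - \frac{245}{4900} = \left(-245\right) \frac{1}{4900} = - \frac{1}{20}$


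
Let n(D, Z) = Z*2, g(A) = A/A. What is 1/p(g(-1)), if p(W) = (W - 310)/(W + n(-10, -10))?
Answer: 19/309 ≈ 0.061489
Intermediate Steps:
g(A) = 1
n(D, Z) = 2*Z
p(W) = (-310 + W)/(-20 + W) (p(W) = (W - 310)/(W + 2*(-10)) = (-310 + W)/(W - 20) = (-310 + W)/(-20 + W))
1/p(g(-1)) = 1/((-310 + 1)/(-20 + 1)) = 1/(-309/(-19)) = 1/(-1/19*(-309)) = 1/(309/19) = 19/309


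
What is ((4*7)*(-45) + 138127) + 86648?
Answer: 223515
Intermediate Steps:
((4*7)*(-45) + 138127) + 86648 = (28*(-45) + 138127) + 86648 = (-1260 + 138127) + 86648 = 136867 + 86648 = 223515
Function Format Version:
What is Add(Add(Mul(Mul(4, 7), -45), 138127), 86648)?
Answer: 223515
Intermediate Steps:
Add(Add(Mul(Mul(4, 7), -45), 138127), 86648) = Add(Add(Mul(28, -45), 138127), 86648) = Add(Add(-1260, 138127), 86648) = Add(136867, 86648) = 223515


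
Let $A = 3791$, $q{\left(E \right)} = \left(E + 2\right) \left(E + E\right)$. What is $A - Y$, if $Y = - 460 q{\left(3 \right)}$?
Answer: $17591$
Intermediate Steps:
$q{\left(E \right)} = 2 E \left(2 + E\right)$ ($q{\left(E \right)} = \left(2 + E\right) 2 E = 2 E \left(2 + E\right)$)
$Y = -13800$ ($Y = - 460 \cdot 2 \cdot 3 \left(2 + 3\right) = - 460 \cdot 2 \cdot 3 \cdot 5 = \left(-460\right) 30 = -13800$)
$A - Y = 3791 - -13800 = 3791 + 13800 = 17591$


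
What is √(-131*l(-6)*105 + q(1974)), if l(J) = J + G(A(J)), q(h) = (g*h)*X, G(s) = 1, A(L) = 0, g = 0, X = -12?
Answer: 5*√2751 ≈ 262.25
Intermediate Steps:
q(h) = 0 (q(h) = (0*h)*(-12) = 0*(-12) = 0)
l(J) = 1 + J (l(J) = J + 1 = 1 + J)
√(-131*l(-6)*105 + q(1974)) = √(-131*(1 - 6)*105 + 0) = √(-131*(-5)*105 + 0) = √(655*105 + 0) = √(68775 + 0) = √68775 = 5*√2751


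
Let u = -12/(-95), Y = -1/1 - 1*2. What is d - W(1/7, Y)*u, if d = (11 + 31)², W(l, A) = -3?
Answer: 167616/95 ≈ 1764.4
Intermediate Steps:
Y = -3 (Y = -1*1 - 2 = -1 - 2 = -3)
u = 12/95 (u = -12*(-1/95) = 12/95 ≈ 0.12632)
d = 1764 (d = 42² = 1764)
d - W(1/7, Y)*u = 1764 - (-3)*12/95 = 1764 - 1*(-36/95) = 1764 + 36/95 = 167616/95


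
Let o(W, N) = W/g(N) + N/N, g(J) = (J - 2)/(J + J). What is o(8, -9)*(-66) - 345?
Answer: -1275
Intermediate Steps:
g(J) = (-2 + J)/(2*J) (g(J) = (-2 + J)/((2*J)) = (-2 + J)*(1/(2*J)) = (-2 + J)/(2*J))
o(W, N) = 1 + 2*N*W/(-2 + N) (o(W, N) = W/(((-2 + N)/(2*N))) + N/N = W*(2*N/(-2 + N)) + 1 = 2*N*W/(-2 + N) + 1 = 1 + 2*N*W/(-2 + N))
o(8, -9)*(-66) - 345 = ((-2 - 9 + 2*(-9)*8)/(-2 - 9))*(-66) - 345 = ((-2 - 9 - 144)/(-11))*(-66) - 345 = -1/11*(-155)*(-66) - 345 = (155/11)*(-66) - 345 = -930 - 345 = -1275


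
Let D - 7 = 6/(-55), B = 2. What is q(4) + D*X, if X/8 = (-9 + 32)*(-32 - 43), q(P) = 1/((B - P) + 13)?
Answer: -1046039/11 ≈ -95095.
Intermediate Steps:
D = 379/55 (D = 7 + 6/(-55) = 7 + 6*(-1/55) = 7 - 6/55 = 379/55 ≈ 6.8909)
q(P) = 1/(15 - P) (q(P) = 1/((2 - P) + 13) = 1/(15 - P))
X = -13800 (X = 8*((-9 + 32)*(-32 - 43)) = 8*(23*(-75)) = 8*(-1725) = -13800)
q(4) + D*X = 1/(15 - 1*4) + (379/55)*(-13800) = 1/(15 - 4) - 1046040/11 = 1/11 - 1046040/11 = -1046039/11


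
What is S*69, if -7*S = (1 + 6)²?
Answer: -483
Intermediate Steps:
S = -7 (S = -(1 + 6)²/7 = -⅐*7² = -⅐*49 = -7)
S*69 = -7*69 = -483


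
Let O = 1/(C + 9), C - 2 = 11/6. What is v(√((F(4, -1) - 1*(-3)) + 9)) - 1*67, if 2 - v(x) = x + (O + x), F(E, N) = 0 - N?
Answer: -5011/77 - 2*√13 ≈ -72.289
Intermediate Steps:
F(E, N) = -N
C = 23/6 (C = 2 + 11/6 = 23/6 ≈ 3.8333)
O = 6/77 (O = 1/(23/6 + 9) = 1/(77/6) = 6/77 ≈ 0.077922)
v(x) = 148/77 - 2*x (v(x) = 2 - (x + (6/77 + x)) = 2 - (6/77 + 2*x) = 2 + (-6/77 - 2*x) = 148/77 - 2*x)
v(√((F(4, -1) - 1*(-3)) + 9)) - 1*67 = (148/77 - 2*√((-1*(-1) - 1*(-3)) + 9)) - 1*67 = (148/77 - 2*√((1 + 3) + 9)) - 67 = (148/77 - 2*√(4 + 9)) - 67 = (148/77 - 2*√13) - 67 = -5011/77 - 2*√13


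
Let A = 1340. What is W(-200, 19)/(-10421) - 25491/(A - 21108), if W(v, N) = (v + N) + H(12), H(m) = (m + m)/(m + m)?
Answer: 269199951/206002328 ≈ 1.3068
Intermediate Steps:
H(m) = 1 (H(m) = (2*m)/((2*m)) = (2*m)*(1/(2*m)) = 1)
W(v, N) = 1 + N + v (W(v, N) = (v + N) + 1 = (N + v) + 1 = 1 + N + v)
W(-200, 19)/(-10421) - 25491/(A - 21108) = (1 + 19 - 200)/(-10421) - 25491/(1340 - 21108) = -180*(-1/10421) - 25491/(-19768) = 180/10421 - 25491*(-1/19768) = 180/10421 + 25491/19768 = 269199951/206002328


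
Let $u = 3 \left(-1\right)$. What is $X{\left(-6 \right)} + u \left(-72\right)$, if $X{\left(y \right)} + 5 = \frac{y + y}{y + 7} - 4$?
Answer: $195$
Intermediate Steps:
$u = -3$
$X{\left(y \right)} = -9 + \frac{2 y}{7 + y}$ ($X{\left(y \right)} = -5 - \left(4 - \frac{y + y}{y + 7}\right) = -5 + \left(\frac{2 y}{7 + y} - 4\right) = -5 + \left(-4 + \frac{2 y}{7 + y}\right) = -9 + \frac{2 y}{7 + y}$)
$X{\left(-6 \right)} + u \left(-72\right) = \frac{7 \left(-9 - -6\right)}{7 - 6} - -216 = \frac{7 \left(-9 + 6\right)}{1} + 216 = 7 \cdot 1 \left(-3\right) + 216 = -21 + 216 = 195$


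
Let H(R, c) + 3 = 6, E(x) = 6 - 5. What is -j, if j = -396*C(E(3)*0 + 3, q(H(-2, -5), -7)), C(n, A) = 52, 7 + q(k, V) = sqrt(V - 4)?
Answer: 20592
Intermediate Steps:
E(x) = 1
H(R, c) = 3 (H(R, c) = -3 + 6 = 3)
q(k, V) = -7 + sqrt(-4 + V) (q(k, V) = -7 + sqrt(V - 4) = -7 + sqrt(-4 + V))
j = -20592 (j = -396*52 = -20592)
-j = -1*(-20592) = 20592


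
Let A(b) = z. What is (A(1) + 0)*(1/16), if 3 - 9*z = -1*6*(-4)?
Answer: -7/48 ≈ -0.14583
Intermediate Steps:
z = -7/3 (z = ⅓ - (-1*6)*(-4)/9 = ⅓ - (-2)*(-4)/3 = ⅓ - ⅑*24 = ⅓ - 8/3 = -7/3 ≈ -2.3333)
A(b) = -7/3
(A(1) + 0)*(1/16) = (-7/3 + 0)*(1/16) = -7/(3*16) = -7/3*1/16 = -7/48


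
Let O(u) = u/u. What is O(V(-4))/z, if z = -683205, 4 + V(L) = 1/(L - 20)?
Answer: -1/683205 ≈ -1.4637e-6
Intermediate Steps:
V(L) = -4 + 1/(-20 + L) (V(L) = -4 + 1/(L - 20) = -4 + 1/(-20 + L))
O(u) = 1
O(V(-4))/z = 1/(-683205) = 1*(-1/683205) = -1/683205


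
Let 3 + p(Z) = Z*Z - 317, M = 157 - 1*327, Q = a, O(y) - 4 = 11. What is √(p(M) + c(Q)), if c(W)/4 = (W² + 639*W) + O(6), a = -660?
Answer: 4*√5255 ≈ 289.97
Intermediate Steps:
O(y) = 15 (O(y) = 4 + 11 = 15)
Q = -660
M = -170 (M = 157 - 327 = -170)
p(Z) = -320 + Z² (p(Z) = -3 + (Z*Z - 317) = -3 + (Z² - 317) = -3 + (-317 + Z²) = -320 + Z²)
c(W) = 60 + 4*W² + 2556*W (c(W) = 4*((W² + 639*W) + 15) = 4*(15 + W² + 639*W) = 60 + 4*W² + 2556*W)
√(p(M) + c(Q)) = √((-320 + (-170)²) + (60 + 4*(-660)² + 2556*(-660))) = √((-320 + 28900) + (60 + 4*435600 - 1686960)) = √(28580 + (60 + 1742400 - 1686960)) = √(28580 + 55500) = √84080 = 4*√5255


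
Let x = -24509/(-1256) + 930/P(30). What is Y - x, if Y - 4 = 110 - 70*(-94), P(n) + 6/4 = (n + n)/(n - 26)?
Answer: 74669675/11304 ≈ 6605.6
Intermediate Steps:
P(n) = -3/2 + 2*n/(-26 + n) (P(n) = -3/2 + (n + n)/(n - 26) = -3/2 + (2*n)/(-26 + n) = -3/2 + 2*n/(-26 + n))
Y = 6694 (Y = 4 + (110 - 70*(-94)) = 4 + (110 + 6580) = 4 + 6690 = 6694)
x = 999301/11304 (x = -24509/(-1256) + 930/(((78 + 30)/(2*(-26 + 30)))) = -24509*(-1/1256) + 930/(((½)*108/4)) = 24509/1256 + 930/(((½)*(¼)*108)) = 24509/1256 + 930/(27/2) = 24509/1256 + 930*(2/27) = 24509/1256 + 620/9 = 999301/11304 ≈ 88.402)
Y - x = 6694 - 1*999301/11304 = 6694 - 999301/11304 = 74669675/11304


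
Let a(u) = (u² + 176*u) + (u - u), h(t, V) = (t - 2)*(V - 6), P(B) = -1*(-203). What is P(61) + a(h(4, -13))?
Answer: -5041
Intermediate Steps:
P(B) = 203
h(t, V) = (-6 + V)*(-2 + t) (h(t, V) = (-2 + t)*(-6 + V) = (-6 + V)*(-2 + t))
a(u) = u² + 176*u (a(u) = (u² + 176*u) + 0 = u² + 176*u)
P(61) + a(h(4, -13)) = 203 + (12 - 6*4 - 2*(-13) - 13*4)*(176 + (12 - 6*4 - 2*(-13) - 13*4)) = 203 + (12 - 24 + 26 - 52)*(176 + (12 - 24 + 26 - 52)) = 203 - 38*(176 - 38) = 203 - 38*138 = 203 - 5244 = -5041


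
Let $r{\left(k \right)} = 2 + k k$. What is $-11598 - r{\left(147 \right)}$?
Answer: $-33209$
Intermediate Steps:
$r{\left(k \right)} = 2 + k^{2}$
$-11598 - r{\left(147 \right)} = -11598 - \left(2 + 147^{2}\right) = -11598 - \left(2 + 21609\right) = -11598 - 21611 = -33209$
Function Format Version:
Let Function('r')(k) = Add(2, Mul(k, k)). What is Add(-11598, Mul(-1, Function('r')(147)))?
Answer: -33209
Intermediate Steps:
Function('r')(k) = Add(2, Pow(k, 2))
Add(-11598, Mul(-1, Function('r')(147))) = Add(-11598, Mul(-1, Add(2, Pow(147, 2)))) = Add(-11598, Mul(-1, Add(2, 21609))) = Add(-11598, Mul(-1, 21611)) = Add(-11598, -21611) = -33209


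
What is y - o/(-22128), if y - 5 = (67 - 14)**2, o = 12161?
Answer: 62280353/22128 ≈ 2814.6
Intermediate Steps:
y = 2814 (y = 5 + (67 - 14)**2 = 5 + 53**2 = 5 + 2809 = 2814)
y - o/(-22128) = 2814 - 12161/(-22128) = 2814 - 12161*(-1)/22128 = 2814 - 1*(-12161/22128) = 2814 + 12161/22128 = 62280353/22128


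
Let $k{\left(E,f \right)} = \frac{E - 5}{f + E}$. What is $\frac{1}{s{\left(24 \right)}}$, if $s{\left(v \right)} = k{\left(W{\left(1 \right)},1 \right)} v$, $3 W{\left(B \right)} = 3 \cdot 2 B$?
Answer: $- \frac{1}{24} \approx -0.041667$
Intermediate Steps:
$W{\left(B \right)} = 2 B$ ($W{\left(B \right)} = \frac{3 \cdot 2 B}{3} = \frac{6 B}{3} = 2 B$)
$k{\left(E,f \right)} = \frac{-5 + E}{E + f}$
$s{\left(v \right)} = - v$ ($s{\left(v \right)} = \frac{-5 + 2 \cdot 1}{2 \cdot 1 + 1} v = \frac{-5 + 2}{2 + 1} v = \frac{1}{3} \left(-3\right) v = - v$)
$\frac{1}{s{\left(24 \right)}} = \frac{1}{\left(-1\right) 24} = \frac{1}{-24} = - \frac{1}{24}$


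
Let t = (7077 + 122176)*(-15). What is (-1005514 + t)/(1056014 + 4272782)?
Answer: -2944309/5328796 ≈ -0.55253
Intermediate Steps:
t = -1938795 (t = 129253*(-15) = -1938795)
(-1005514 + t)/(1056014 + 4272782) = (-1005514 - 1938795)/(1056014 + 4272782) = -2944309/5328796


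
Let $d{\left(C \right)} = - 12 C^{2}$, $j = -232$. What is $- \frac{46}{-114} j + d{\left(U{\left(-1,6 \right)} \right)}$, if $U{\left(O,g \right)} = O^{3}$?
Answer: $- \frac{6020}{57} \approx -105.61$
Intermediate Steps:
$- \frac{46}{-114} j + d{\left(U{\left(-1,6 \right)} \right)} = - \frac{46}{-114} \left(-232\right) - 12 \left(\left(-1\right)^{3}\right)^{2} = \left(-46\right) \left(- \frac{1}{114}\right) \left(-232\right) - 12 \left(-1\right)^{2} = \frac{23}{57} \left(-232\right) - 12 = - \frac{5336}{57} - 12 = - \frac{6020}{57}$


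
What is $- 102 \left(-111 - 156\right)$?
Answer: $27234$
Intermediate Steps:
$- 102 \left(-111 - 156\right) = \left(-102\right) \left(-267\right) = 27234$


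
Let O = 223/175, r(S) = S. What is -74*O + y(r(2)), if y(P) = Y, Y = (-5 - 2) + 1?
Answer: -17552/175 ≈ -100.30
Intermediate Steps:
Y = -6 (Y = -7 + 1 = -6)
y(P) = -6
O = 223/175 (O = 223*(1/175) = 223/175 ≈ 1.2743)
-74*O + y(r(2)) = -74*223/175 - 6 = -16502/175 - 6 = -17552/175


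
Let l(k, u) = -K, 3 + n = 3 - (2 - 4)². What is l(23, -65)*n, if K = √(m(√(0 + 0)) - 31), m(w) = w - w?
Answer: 4*I*√31 ≈ 22.271*I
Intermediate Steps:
m(w) = 0
K = I*√31 (K = √(0 - 31) = √(-31) = I*√31 ≈ 5.5678*I)
n = -4 (n = -3 + (3 - (2 - 4)²) = -3 + (3 - 1*(-2)²) = -3 + (3 - 1*4) = -3 + (3 - 4) = -3 - 1 = -4)
l(k, u) = -I*√31
l(23, -65)*n = -I*√31*(-4) = 4*I*√31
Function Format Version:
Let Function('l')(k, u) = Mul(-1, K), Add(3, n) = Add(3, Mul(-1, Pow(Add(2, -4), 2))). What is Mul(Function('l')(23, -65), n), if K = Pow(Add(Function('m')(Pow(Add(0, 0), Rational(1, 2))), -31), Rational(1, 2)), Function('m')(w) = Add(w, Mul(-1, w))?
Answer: Mul(4, I, Pow(31, Rational(1, 2))) ≈ Mul(22.271, I)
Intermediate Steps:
Function('m')(w) = 0
K = Mul(I, Pow(31, Rational(1, 2))) (K = Pow(Add(0, -31), Rational(1, 2)) = Pow(-31, Rational(1, 2)) = Mul(I, Pow(31, Rational(1, 2))) ≈ Mul(5.5678, I))
n = -4 (n = Add(-3, Add(3, Mul(-1, Pow(Add(2, -4), 2)))) = Add(-3, Add(3, Mul(-1, Pow(-2, 2)))) = Add(-3, Add(3, Mul(-1, 4))) = Add(-3, Add(3, -4)) = Add(-3, -1) = -4)
Function('l')(k, u) = Mul(-1, I, Pow(31, Rational(1, 2))) (Function('l')(k, u) = Mul(-1, Mul(I, Pow(31, Rational(1, 2)))) = Mul(-1, I, Pow(31, Rational(1, 2))))
Mul(Function('l')(23, -65), n) = Mul(Mul(-1, I, Pow(31, Rational(1, 2))), -4) = Mul(4, I, Pow(31, Rational(1, 2)))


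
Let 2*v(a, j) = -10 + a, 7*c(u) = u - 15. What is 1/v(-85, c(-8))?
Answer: -2/95 ≈ -0.021053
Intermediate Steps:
c(u) = -15/7 + u/7 (c(u) = (u - 15)/7 = (-15 + u)/7 = -15/7 + u/7)
v(a, j) = -5 + a/2 (v(a, j) = (-10 + a)/2 = -5 + a/2)
1/v(-85, c(-8)) = 1/(-5 + (1/2)*(-85)) = 1/(-5 - 85/2) = 1/(-95/2) = -2/95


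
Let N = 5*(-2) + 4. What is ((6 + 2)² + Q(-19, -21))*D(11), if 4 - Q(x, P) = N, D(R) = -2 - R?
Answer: -962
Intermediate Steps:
N = -6 (N = -10 + 4 = -6)
Q(x, P) = 10 (Q(x, P) = 4 - 1*(-6) = 4 + 6 = 10)
((6 + 2)² + Q(-19, -21))*D(11) = ((6 + 2)² + 10)*(-2 - 1*11) = (8² + 10)*(-2 - 11) = (64 + 10)*(-13) = 74*(-13) = -962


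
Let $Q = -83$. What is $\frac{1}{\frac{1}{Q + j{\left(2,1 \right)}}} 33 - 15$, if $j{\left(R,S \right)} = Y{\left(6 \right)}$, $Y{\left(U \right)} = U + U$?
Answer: $-2358$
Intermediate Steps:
$Y{\left(U \right)} = 2 U$
$j{\left(R,S \right)} = 12$ ($j{\left(R,S \right)} = 2 \cdot 6 = 12$)
$\frac{1}{\frac{1}{Q + j{\left(2,1 \right)}}} 33 - 15 = \frac{1}{\frac{1}{-83 + 12}} \cdot 33 - 15 = \frac{1}{\frac{1}{-71}} \cdot 33 - 15 = \frac{1}{- \frac{1}{71}} \cdot 33 - 15 = \left(-71\right) 33 - 15 = -2343 - 15 = -2358$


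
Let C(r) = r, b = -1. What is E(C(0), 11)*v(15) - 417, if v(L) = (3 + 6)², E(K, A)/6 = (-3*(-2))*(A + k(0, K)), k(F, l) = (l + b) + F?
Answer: 28743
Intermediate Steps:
k(F, l) = -1 + F + l (k(F, l) = (l - 1) + F = (-1 + l) + F = -1 + F + l)
E(K, A) = -36 + 36*A + 36*K (E(K, A) = 6*((-3*(-2))*(A + (-1 + 0 + K))) = 6*(6*(A + (-1 + K))) = 6*(6*(-1 + A + K)) = 6*(-6 + 6*A + 6*K) = -36 + 36*A + 36*K)
v(L) = 81 (v(L) = 9² = 81)
E(C(0), 11)*v(15) - 417 = (-36 + 36*11 + 36*0)*81 - 417 = (-36 + 396 + 0)*81 - 417 = 360*81 - 417 = 29160 - 417 = 28743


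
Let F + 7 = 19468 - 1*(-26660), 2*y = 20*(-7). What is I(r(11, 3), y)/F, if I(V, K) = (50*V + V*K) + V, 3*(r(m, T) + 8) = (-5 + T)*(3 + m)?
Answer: 988/138363 ≈ 0.0071406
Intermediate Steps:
r(m, T) = -8 + (-5 + T)*(3 + m)/3 (r(m, T) = -8 + ((-5 + T)*(3 + m))/3 = -8 + (-5 + T)*(3 + m)/3)
y = -70 (y = (20*(-7))/2 = (½)*(-140) = -70)
I(V, K) = 51*V + K*V (I(V, K) = (50*V + K*V) + V = 51*V + K*V)
F = 46121 (F = -7 + (19468 - 1*(-26660)) = -7 + (19468 + 26660) = -7 + 46128 = 46121)
I(r(11, 3), y)/F = ((-13 + 3 - 5/3*11 + (⅓)*3*11)*(51 - 70))/46121 = ((-13 + 3 - 55/3 + 11)*(-19))*(1/46121) = -52/3*(-19)*(1/46121) = (988/3)*(1/46121) = 988/138363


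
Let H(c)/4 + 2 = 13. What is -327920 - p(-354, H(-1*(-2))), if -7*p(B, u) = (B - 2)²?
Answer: -2168704/7 ≈ -3.0982e+5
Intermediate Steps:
H(c) = 44 (H(c) = -8 + 4*13 = -8 + 52 = 44)
p(B, u) = -(-2 + B)²/7 (p(B, u) = -(B - 2)²/7 = -(-2 + B)²/7)
-327920 - p(-354, H(-1*(-2))) = -327920 - (-1)*(-2 - 354)²/7 = -327920 - (-1)*(-356)²/7 = -327920 - (-1)*126736/7 = -327920 - 1*(-126736/7) = -327920 + 126736/7 = -2168704/7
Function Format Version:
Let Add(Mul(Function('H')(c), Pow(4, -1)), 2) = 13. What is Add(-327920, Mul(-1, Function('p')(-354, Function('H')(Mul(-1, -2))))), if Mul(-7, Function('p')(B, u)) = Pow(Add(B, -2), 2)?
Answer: Rational(-2168704, 7) ≈ -3.0982e+5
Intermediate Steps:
Function('H')(c) = 44 (Function('H')(c) = Add(-8, Mul(4, 13)) = Add(-8, 52) = 44)
Function('p')(B, u) = Mul(Rational(-1, 7), Pow(Add(-2, B), 2)) (Function('p')(B, u) = Mul(Rational(-1, 7), Pow(Add(B, -2), 2)) = Mul(Rational(-1, 7), Pow(Add(-2, B), 2)))
Add(-327920, Mul(-1, Function('p')(-354, Function('H')(Mul(-1, -2))))) = Add(-327920, Mul(-1, Mul(Rational(-1, 7), Pow(Add(-2, -354), 2)))) = Add(-327920, Mul(-1, Mul(Rational(-1, 7), Pow(-356, 2)))) = Add(-327920, Mul(-1, Mul(Rational(-1, 7), 126736))) = Add(-327920, Mul(-1, Rational(-126736, 7))) = Add(-327920, Rational(126736, 7)) = Rational(-2168704, 7)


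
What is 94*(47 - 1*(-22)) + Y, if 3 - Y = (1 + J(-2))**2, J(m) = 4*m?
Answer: 6440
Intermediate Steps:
Y = -46 (Y = 3 - (1 + 4*(-2))**2 = 3 - (1 - 8)**2 = 3 - 1*(-7)**2 = 3 - 1*49 = 3 - 49 = -46)
94*(47 - 1*(-22)) + Y = 94*(47 - 1*(-22)) - 46 = 94*(47 + 22) - 46 = 94*69 - 46 = 6486 - 46 = 6440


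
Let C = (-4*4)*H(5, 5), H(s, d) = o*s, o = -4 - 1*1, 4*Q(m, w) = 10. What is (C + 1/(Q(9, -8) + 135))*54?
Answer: 5940108/275 ≈ 21600.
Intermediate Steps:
Q(m, w) = 5/2 (Q(m, w) = (1/4)*10 = 5/2)
o = -5 (o = -4 - 1 = -5)
H(s, d) = -5*s
C = 400 (C = (-4*4)*(-5*5) = -16*(-25) = 400)
(C + 1/(Q(9, -8) + 135))*54 = (400 + 1/(5/2 + 135))*54 = (400 + 1/(275/2))*54 = (400 + 2/275)*54 = (110002/275)*54 = 5940108/275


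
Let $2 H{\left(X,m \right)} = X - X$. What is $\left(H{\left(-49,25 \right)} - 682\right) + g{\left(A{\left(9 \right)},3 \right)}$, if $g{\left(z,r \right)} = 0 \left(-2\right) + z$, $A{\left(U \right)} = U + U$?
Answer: $-664$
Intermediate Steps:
$H{\left(X,m \right)} = 0$ ($H{\left(X,m \right)} = \frac{X - X}{2} = \frac{1}{2} \cdot 0 = 0$)
$A{\left(U \right)} = 2 U$
$g{\left(z,r \right)} = z$ ($g{\left(z,r \right)} = 0 + z = z$)
$\left(H{\left(-49,25 \right)} - 682\right) + g{\left(A{\left(9 \right)},3 \right)} = \left(0 - 682\right) + 2 \cdot 9 = \left(0 - 682\right) + 18 = -682 + 18 = -664$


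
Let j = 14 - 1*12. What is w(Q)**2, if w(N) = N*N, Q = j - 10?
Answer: 4096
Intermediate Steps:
j = 2 (j = 14 - 12 = 2)
Q = -8 (Q = 2 - 10 = -8)
w(N) = N**2
w(Q)**2 = ((-8)**2)**2 = 64**2 = 4096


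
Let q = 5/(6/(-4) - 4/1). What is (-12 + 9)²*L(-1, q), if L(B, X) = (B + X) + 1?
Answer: -90/11 ≈ -8.1818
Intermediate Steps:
q = -10/11 (q = 5/(6*(-¼) - 4*1) = 5/(-3/2 - 4) = 5/(-11/2) = 5*(-2/11) = -10/11 ≈ -0.90909)
L(B, X) = 1 + B + X
(-12 + 9)²*L(-1, q) = (-12 + 9)²*(1 - 1 - 10/11) = (-3)²*(-10/11) = 9*(-10/11) = -90/11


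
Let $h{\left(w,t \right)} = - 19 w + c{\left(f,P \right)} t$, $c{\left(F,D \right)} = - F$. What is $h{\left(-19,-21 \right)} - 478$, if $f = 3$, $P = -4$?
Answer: $-54$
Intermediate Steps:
$h{\left(w,t \right)} = - 19 w - 3 t$ ($h{\left(w,t \right)} = - 19 w + \left(-1\right) 3 t = - 19 w - 3 t$)
$h{\left(-19,-21 \right)} - 478 = \left(\left(-19\right) \left(-19\right) - -63\right) - 478 = \left(361 + 63\right) - 478 = 424 - 478 = -54$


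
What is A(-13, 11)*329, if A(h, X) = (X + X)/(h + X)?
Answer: -3619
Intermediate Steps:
A(h, X) = 2*X/(X + h) (A(h, X) = (2*X)/(X + h) = 2*X/(X + h))
A(-13, 11)*329 = (2*11/(11 - 13))*329 = (2*11/(-2))*329 = (2*11*(-½))*329 = -11*329 = -3619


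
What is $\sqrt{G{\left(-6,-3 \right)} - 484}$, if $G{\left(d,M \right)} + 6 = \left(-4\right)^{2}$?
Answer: $i \sqrt{474} \approx 21.772 i$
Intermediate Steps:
$G{\left(d,M \right)} = 10$ ($G{\left(d,M \right)} = -6 + \left(-4\right)^{2} = -6 + 16 = 10$)
$\sqrt{G{\left(-6,-3 \right)} - 484} = \sqrt{10 - 484} = \sqrt{-474} = i \sqrt{474}$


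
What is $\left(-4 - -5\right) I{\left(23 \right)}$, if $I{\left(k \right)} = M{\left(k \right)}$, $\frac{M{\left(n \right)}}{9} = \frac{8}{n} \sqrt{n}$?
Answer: $\frac{72 \sqrt{23}}{23} \approx 15.013$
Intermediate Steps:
$M{\left(n \right)} = \frac{72}{\sqrt{n}}$ ($M{\left(n \right)} = 9 \frac{8}{n} \sqrt{n} = 9 \frac{8}{\sqrt{n}} = \frac{72}{\sqrt{n}}$)
$I{\left(k \right)} = \frac{72}{\sqrt{k}}$
$\left(-4 - -5\right) I{\left(23 \right)} = \left(-4 - -5\right) \frac{72}{\sqrt{23}} = \left(-4 + 5\right) 72 \frac{\sqrt{23}}{23} = 1 \frac{72 \sqrt{23}}{23} = \frac{72 \sqrt{23}}{23}$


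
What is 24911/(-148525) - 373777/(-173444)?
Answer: 51194565441/25760770100 ≈ 1.9873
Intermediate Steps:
24911/(-148525) - 373777/(-173444) = 24911*(-1/148525) - 373777*(-1/173444) = -24911/148525 + 373777/173444 = 51194565441/25760770100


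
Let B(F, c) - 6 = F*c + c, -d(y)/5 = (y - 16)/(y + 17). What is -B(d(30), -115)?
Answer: -2927/47 ≈ -62.277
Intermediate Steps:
d(y) = -5*(-16 + y)/(17 + y) (d(y) = -5*(y - 16)/(y + 17) = -5*(-16 + y)/(17 + y))
B(F, c) = 6 + c + F*c (B(F, c) = 6 + (F*c + c) = 6 + (c + F*c) = 6 + c + F*c)
-B(d(30), -115) = -(6 - 115 + (5*(16 - 1*30)/(17 + 30))*(-115)) = -(6 - 115 + (5*(16 - 30)/47)*(-115)) = -(6 - 115 + (5*(1/47)*(-14))*(-115)) = -(6 - 115 - 70/47*(-115)) = -(6 - 115 + 8050/47) = -1*2927/47 = -2927/47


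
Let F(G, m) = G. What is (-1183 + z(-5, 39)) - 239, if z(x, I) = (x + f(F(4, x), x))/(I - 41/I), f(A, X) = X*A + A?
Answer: -2105379/1480 ≈ -1422.6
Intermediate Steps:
f(A, X) = A + A*X (f(A, X) = A*X + A = A + A*X)
z(x, I) = (4 + 5*x)/(I - 41/I) (z(x, I) = (x + 4*(1 + x))/(I - 41/I) = (x + (4 + 4*x))/(I - 41/I) = (4 + 5*x)/(I - 41/I))
(-1183 + z(-5, 39)) - 239 = (-1183 + 39*(4 + 5*(-5))/(-41 + 39²)) - 239 = (-1183 + 39*(4 - 25)/(-41 + 1521)) - 239 = (-1183 + 39*(-21)/1480) - 239 = (-1183 + 39*(1/1480)*(-21)) - 239 = (-1183 - 819/1480) - 239 = -1751659/1480 - 239 = -2105379/1480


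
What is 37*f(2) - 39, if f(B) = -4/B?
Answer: -113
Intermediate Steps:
37*f(2) - 39 = 37*(-4/2) - 39 = 37*(-4*½) - 39 = 37*(-2) - 39 = -74 - 39 = -113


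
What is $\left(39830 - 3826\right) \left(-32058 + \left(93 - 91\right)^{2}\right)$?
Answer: $-1154072216$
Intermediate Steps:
$\left(39830 - 3826\right) \left(-32058 + \left(93 - 91\right)^{2}\right) = 36004 \left(-32058 + 2^{2}\right) = 36004 \left(-32058 + 4\right) = 36004 \left(-32054\right) = -1154072216$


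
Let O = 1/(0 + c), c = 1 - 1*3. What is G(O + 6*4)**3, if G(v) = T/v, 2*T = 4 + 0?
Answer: 64/103823 ≈ 0.00061643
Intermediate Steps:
c = -2 (c = 1 - 3 = -2)
O = -1/2 (O = 1/(0 - 2) = 1/(-2) = -1/2 ≈ -0.50000)
T = 2 (T = (4 + 0)/2 = (1/2)*4 = 2)
G(v) = 2/v
G(O + 6*4)**3 = (2/(-1/2 + 6*4))**3 = (2/(-1/2 + 24))**3 = (2/(47/2))**3 = (2*(2/47))**3 = (4/47)**3 = 64/103823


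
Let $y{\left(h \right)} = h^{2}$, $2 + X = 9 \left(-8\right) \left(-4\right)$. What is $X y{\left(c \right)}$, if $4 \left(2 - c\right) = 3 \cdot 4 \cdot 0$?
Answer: $1144$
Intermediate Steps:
$X = 286$ ($X = -2 + 9 \left(-8\right) \left(-4\right) = -2 - -288 = -2 + 288 = 286$)
$c = 2$ ($c = 2 - \frac{3 \cdot 4 \cdot 0}{4} = 2 - \frac{12 \cdot 0}{4} = 2 - 0 = 2 + 0 = 2$)
$X y{\left(c \right)} = 286 \cdot 2^{2} = 286 \cdot 4 = 1144$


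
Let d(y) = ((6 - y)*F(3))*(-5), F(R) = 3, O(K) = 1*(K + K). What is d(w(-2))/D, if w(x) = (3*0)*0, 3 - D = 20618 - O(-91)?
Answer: 90/20797 ≈ 0.0043276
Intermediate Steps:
O(K) = 2*K (O(K) = 1*(2*K) = 2*K)
D = -20797 (D = 3 - (20618 - 2*(-91)) = 3 - (20618 - 1*(-182)) = 3 - (20618 + 182) = 3 - 1*20800 = 3 - 20800 = -20797)
w(x) = 0 (w(x) = 0*0 = 0)
d(y) = -90 + 15*y (d(y) = ((6 - y)*3)*(-5) = (18 - 3*y)*(-5) = -90 + 15*y)
d(w(-2))/D = (-90 + 15*0)/(-20797) = (-90 + 0)*(-1/20797) = -90*(-1/20797) = 90/20797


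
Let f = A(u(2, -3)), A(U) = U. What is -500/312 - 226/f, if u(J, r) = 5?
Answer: -18253/390 ≈ -46.803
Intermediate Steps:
f = 5
-500/312 - 226/f = -500/312 - 226/5 = -500*1/312 - 226*⅕ = -125/78 - 226/5 = -18253/390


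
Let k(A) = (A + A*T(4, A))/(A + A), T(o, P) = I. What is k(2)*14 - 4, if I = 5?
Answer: 38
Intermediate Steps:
T(o, P) = 5
k(A) = 3 (k(A) = (A + A*5)/(A + A) = (A + 5*A)/((2*A)) = (6*A)*(1/(2*A)) = 3)
k(2)*14 - 4 = 3*14 - 4 = 42 - 4 = 38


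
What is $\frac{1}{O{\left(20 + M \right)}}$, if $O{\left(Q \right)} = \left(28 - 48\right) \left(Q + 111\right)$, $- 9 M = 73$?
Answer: $- \frac{9}{22120} \approx -0.00040687$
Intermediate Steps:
$M = - \frac{73}{9}$ ($M = \left(- \frac{1}{9}\right) 73 = - \frac{73}{9} \approx -8.1111$)
$O{\left(Q \right)} = -2220 - 20 Q$ ($O{\left(Q \right)} = - 20 \left(111 + Q\right) = -2220 - 20 Q$)
$\frac{1}{O{\left(20 + M \right)}} = \frac{1}{-2220 - 20 \left(20 - \frac{73}{9}\right)} = \frac{1}{-2220 - \frac{2140}{9}} = \frac{1}{- \frac{22120}{9}} = - \frac{9}{22120}$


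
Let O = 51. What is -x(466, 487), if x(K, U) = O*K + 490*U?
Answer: -262396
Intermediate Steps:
x(K, U) = 51*K + 490*U
-x(466, 487) = -(51*466 + 490*487) = -(23766 + 238630) = -1*262396 = -262396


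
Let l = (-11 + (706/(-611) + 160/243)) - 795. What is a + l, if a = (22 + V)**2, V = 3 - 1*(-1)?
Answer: -19375288/148473 ≈ -130.50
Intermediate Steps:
V = 4 (V = 3 + 1 = 4)
a = 676 (a = (22 + 4)**2 = 26**2 = 676)
l = -119743036/148473 (l = (-11 + (706*(-1/611) + 160*(1/243))) - 795 = (-11 + (-706/611 + 160/243)) - 795 = (-11 - 73798/148473) - 795 = -1707001/148473 - 795 = -119743036/148473 ≈ -806.50)
a + l = 676 - 119743036/148473 = -19375288/148473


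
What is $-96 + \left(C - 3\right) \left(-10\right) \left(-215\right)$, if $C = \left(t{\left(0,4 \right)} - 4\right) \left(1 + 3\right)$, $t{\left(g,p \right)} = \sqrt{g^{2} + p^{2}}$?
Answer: $-6546$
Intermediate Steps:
$C = 0$ ($C = \left(\sqrt{0^{2} + 4^{2}} - 4\right) \left(1 + 3\right) = \left(\sqrt{0 + 16} - 4\right) 4 = \left(\sqrt{16} - 4\right) 4 = \left(4 - 4\right) 4 = 0 \cdot 4 = 0$)
$-96 + \left(C - 3\right) \left(-10\right) \left(-215\right) = -96 + \left(0 - 3\right) \left(-10\right) \left(-215\right) = -96 + \left(-3\right) \left(-10\right) \left(-215\right) = -96 + 30 \left(-215\right) = -96 - 6450 = -6546$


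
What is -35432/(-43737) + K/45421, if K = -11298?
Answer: 1115216246/1986578277 ≈ 0.56138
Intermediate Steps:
-35432/(-43737) + K/45421 = -35432/(-43737) - 11298/45421 = -35432*(-1/43737) - 11298*1/45421 = 35432/43737 - 11298/45421 = 1115216246/1986578277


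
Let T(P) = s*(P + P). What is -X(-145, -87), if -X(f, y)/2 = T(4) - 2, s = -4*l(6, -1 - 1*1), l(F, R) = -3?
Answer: 188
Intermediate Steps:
s = 12 (s = -4*(-3) = 12)
T(P) = 24*P (T(P) = 12*(P + P) = 12*(2*P) = 24*P)
X(f, y) = -188 (X(f, y) = -2*(24*4 - 2) = -2*(96 - 2) = -2*94 = -188)
-X(-145, -87) = -1*(-188) = 188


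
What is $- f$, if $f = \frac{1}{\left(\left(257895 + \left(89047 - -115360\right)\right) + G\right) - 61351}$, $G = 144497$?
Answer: $- \frac{1}{545448} \approx -1.8334 \cdot 10^{-6}$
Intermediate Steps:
$f = \frac{1}{545448}$ ($f = \frac{1}{\left(\left(257895 + \left(89047 - -115360\right)\right) + 144497\right) - 61351} = \frac{1}{\left(\left(257895 + \left(89047 + 115360\right)\right) + 144497\right) - 61351} = \frac{1}{\left(\left(257895 + 204407\right) + 144497\right) - 61351} = \frac{1}{\left(462302 + 144497\right) - 61351} = \frac{1}{606799 - 61351} = \frac{1}{545448} \approx 1.8334 \cdot 10^{-6}$)
$- f = \left(-1\right) \frac{1}{545448} = - \frac{1}{545448}$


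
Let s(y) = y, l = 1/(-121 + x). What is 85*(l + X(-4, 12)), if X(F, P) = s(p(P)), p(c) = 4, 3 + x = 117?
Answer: 2295/7 ≈ 327.86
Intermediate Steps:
x = 114 (x = -3 + 117 = 114)
l = -1/7 (l = 1/(-121 + 114) = 1/(-7) = -1/7 ≈ -0.14286)
X(F, P) = 4
85*(l + X(-4, 12)) = 85*(-1/7 + 4) = 85*(27/7) = 2295/7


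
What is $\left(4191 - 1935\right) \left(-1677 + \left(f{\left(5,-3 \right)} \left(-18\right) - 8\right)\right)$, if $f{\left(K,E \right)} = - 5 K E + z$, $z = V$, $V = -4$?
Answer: $-6684528$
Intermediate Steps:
$z = -4$
$f{\left(K,E \right)} = -4 - 5 E K$ ($f{\left(K,E \right)} = - 5 K E - 4 = - 5 E K - 4 = -4 - 5 E K$)
$\left(4191 - 1935\right) \left(-1677 + \left(f{\left(5,-3 \right)} \left(-18\right) - 8\right)\right) = \left(4191 - 1935\right) \left(-1677 + \left(\left(-4 - \left(-15\right) 5\right) \left(-18\right) - 8\right)\right) = 2256 \left(-1677 + \left(\left(-4 + 75\right) \left(-18\right) - 8\right)\right) = 2256 \left(-1677 + \left(71 \left(-18\right) - 8\right)\right) = 2256 \left(-1677 - 1286\right) = 2256 \left(-2963\right) = -6684528$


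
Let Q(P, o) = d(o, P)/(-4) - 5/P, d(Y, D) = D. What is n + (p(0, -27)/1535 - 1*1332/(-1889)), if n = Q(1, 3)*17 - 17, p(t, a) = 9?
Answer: -1224089891/11598460 ≈ -105.54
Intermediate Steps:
Q(P, o) = -5/P - P/4 (Q(P, o) = P/(-4) - 5/P = P*(-1/4) - 5/P = -P/4 - 5/P = -5/P - P/4)
n = -425/4 (n = (-5/1 - 1/4*1)*17 - 17 = (-5*1 - 1/4)*17 - 17 = (-5 - 1/4)*17 - 17 = -21/4*17 - 17 = -357/4 - 17 = -425/4 ≈ -106.25)
n + (p(0, -27)/1535 - 1*1332/(-1889)) = -425/4 + (9/1535 - 1*1332/(-1889)) = -425/4 + (9*(1/1535) - 1332*(-1/1889)) = -425/4 + (9/1535 + 1332/1889) = -425/4 + 2061621/2899615 = -1224089891/11598460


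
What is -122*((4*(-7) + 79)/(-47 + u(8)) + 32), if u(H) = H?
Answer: -48678/13 ≈ -3744.5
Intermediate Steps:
-122*((4*(-7) + 79)/(-47 + u(8)) + 32) = -122*((4*(-7) + 79)/(-47 + 8) + 32) = -122*((-28 + 79)/(-39) + 32) = -122*(51*(-1/39) + 32) = -122*(-17/13 + 32) = -122*399/13 = -48678/13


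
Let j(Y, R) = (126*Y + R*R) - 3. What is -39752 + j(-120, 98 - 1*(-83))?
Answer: -22114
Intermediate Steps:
j(Y, R) = -3 + R**2 + 126*Y (j(Y, R) = (126*Y + R**2) - 3 = (R**2 + 126*Y) - 3 = -3 + R**2 + 126*Y)
-39752 + j(-120, 98 - 1*(-83)) = -39752 + (-3 + (98 - 1*(-83))**2 + 126*(-120)) = -39752 + (-3 + (98 + 83)**2 - 15120) = -39752 + (-3 + 181**2 - 15120) = -39752 + (-3 + 32761 - 15120) = -39752 + 17638 = -22114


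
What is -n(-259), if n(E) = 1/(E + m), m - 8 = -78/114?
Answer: 19/4782 ≈ 0.0039732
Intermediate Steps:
m = 139/19 (m = 8 - 78/114 = 8 - 78*1/114 = 8 - 13/19 = 139/19 ≈ 7.3158)
n(E) = 1/(139/19 + E) (n(E) = 1/(E + 139/19) = 1/(139/19 + E))
-n(-259) = -19/(139 + 19*(-259)) = -19/(139 - 4921) = -19/(-4782) = -19*(-1)/4782 = -1*(-19/4782) = 19/4782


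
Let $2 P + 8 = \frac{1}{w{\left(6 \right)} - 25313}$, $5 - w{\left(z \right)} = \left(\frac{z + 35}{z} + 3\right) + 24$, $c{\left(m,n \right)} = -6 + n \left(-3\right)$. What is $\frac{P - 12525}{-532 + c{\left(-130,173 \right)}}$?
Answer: $\frac{1905046982}{160717907} \approx 11.853$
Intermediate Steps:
$c{\left(m,n \right)} = -6 - 3 n$
$w{\left(z \right)} = -22 - \frac{35 + z}{z}$ ($w{\left(z \right)} = 5 - \left(\left(\frac{z + 35}{z} + 3\right) + 24\right) = 5 - \left(\left(\frac{35 + z}{z} + 3\right) + 24\right) = 5 - \left(\left(3 + \frac{35 + z}{z}\right) + 24\right) = 5 - \left(27 + \frac{35 + z}{z}\right) = -22 - \frac{35 + z}{z}$)
$P = - \frac{608207}{152051}$ ($P = -4 + \frac{1}{2 \left(\left(-23 - \frac{35}{6}\right) - 25313\right)} = -4 + \frac{1}{2 \left(- \frac{173}{6} - 25313\right)} = -4 + \frac{1}{2 \left(- \frac{152051}{6}\right)} = -4 + \frac{1}{2} \left(- \frac{6}{152051}\right) = -4 - \frac{3}{152051} = - \frac{608207}{152051} \approx -4.0$)
$\frac{P - 12525}{-532 + c{\left(-130,173 \right)}} = \frac{- \frac{608207}{152051} - 12525}{-532 - 525} = - \frac{1905046982}{152051 \left(-532 - 525\right)} = - \frac{1905046982}{152051 \left(-1057\right)} = \left(- \frac{1905046982}{152051}\right) \left(- \frac{1}{1057}\right) = \frac{1905046982}{160717907}$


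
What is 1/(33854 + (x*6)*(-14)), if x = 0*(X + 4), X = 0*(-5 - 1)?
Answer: 1/33854 ≈ 2.9539e-5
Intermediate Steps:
X = 0 (X = 0*(-6) = 0)
x = 0 (x = 0*(0 + 4) = 0*4 = 0)
1/(33854 + (x*6)*(-14)) = 1/(33854 + (0*6)*(-14)) = 1/(33854 + 0*(-14)) = 1/(33854 + 0) = 1/33854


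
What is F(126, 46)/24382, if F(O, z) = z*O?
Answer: 2898/12191 ≈ 0.23772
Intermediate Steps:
F(O, z) = O*z
F(126, 46)/24382 = (126*46)/24382 = 5796*(1/24382) = 2898/12191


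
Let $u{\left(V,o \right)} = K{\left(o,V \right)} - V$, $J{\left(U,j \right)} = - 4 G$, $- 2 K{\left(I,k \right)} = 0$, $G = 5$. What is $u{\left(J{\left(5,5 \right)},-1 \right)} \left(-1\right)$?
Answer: $-20$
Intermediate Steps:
$K{\left(I,k \right)} = 0$ ($K{\left(I,k \right)} = \left(- \frac{1}{2}\right) 0 = 0$)
$J{\left(U,j \right)} = -20$ ($J{\left(U,j \right)} = \left(-4\right) 5 = -20$)
$u{\left(V,o \right)} = - V$ ($u{\left(V,o \right)} = 0 - V = - V$)
$u{\left(J{\left(5,5 \right)},-1 \right)} \left(-1\right) = \left(-1\right) \left(-20\right) \left(-1\right) = 20 \left(-1\right) = -20$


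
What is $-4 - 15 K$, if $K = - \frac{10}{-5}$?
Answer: $-34$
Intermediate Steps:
$K = 2$ ($K = \left(-10\right) \left(- \frac{1}{5}\right) = 2$)
$-4 - 15 K = -4 - 30 = -34$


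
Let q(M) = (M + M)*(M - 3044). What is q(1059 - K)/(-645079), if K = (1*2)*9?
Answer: 4170246/645079 ≈ 6.4647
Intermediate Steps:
K = 18 (K = 2*9 = 18)
q(M) = 2*M*(-3044 + M) (q(M) = (2*M)*(-3044 + M) = 2*M*(-3044 + M))
q(1059 - K)/(-645079) = (2*(1059 - 1*18)*(-3044 + (1059 - 1*18)))/(-645079) = (2*(1059 - 18)*(-3044 + (1059 - 18)))*(-1/645079) = (2*1041*(-3044 + 1041))*(-1/645079) = (2*1041*(-2003))*(-1/645079) = -4170246*(-1/645079) = 4170246/645079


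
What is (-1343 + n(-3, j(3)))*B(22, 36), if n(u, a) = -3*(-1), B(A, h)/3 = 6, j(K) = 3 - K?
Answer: -24120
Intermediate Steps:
B(A, h) = 18 (B(A, h) = 3*6 = 18)
n(u, a) = 3
(-1343 + n(-3, j(3)))*B(22, 36) = (-1343 + 3)*18 = -1340*18 = -24120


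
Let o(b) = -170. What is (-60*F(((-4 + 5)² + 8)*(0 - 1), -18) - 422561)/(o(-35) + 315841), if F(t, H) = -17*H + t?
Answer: -440381/315671 ≈ -1.3951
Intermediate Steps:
F(t, H) = t - 17*H
(-60*F(((-4 + 5)² + 8)*(0 - 1), -18) - 422561)/(o(-35) + 315841) = (-60*(((-4 + 5)² + 8)*(0 - 1) - 17*(-18)) - 422561)/(-170 + 315841) = (-60*((1² + 8)*(-1) + 306) - 422561)/315671 = (-60*((1 + 8)*(-1) + 306) - 422561)*(1/315671) = (-60*(9*(-1) + 306) - 422561)*(1/315671) = (-60*(-9 + 306) - 422561)*(1/315671) = (-60*297 - 422561)*(1/315671) = (-17820 - 422561)*(1/315671) = -440381*1/315671 = -440381/315671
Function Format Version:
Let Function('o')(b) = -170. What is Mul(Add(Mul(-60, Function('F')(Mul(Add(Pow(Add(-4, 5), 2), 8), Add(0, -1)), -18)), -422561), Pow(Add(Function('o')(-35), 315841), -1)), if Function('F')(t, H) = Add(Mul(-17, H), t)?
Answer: Rational(-440381, 315671) ≈ -1.3951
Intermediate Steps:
Function('F')(t, H) = Add(t, Mul(-17, H))
Mul(Add(Mul(-60, Function('F')(Mul(Add(Pow(Add(-4, 5), 2), 8), Add(0, -1)), -18)), -422561), Pow(Add(Function('o')(-35), 315841), -1)) = Mul(Add(Mul(-60, Add(Mul(Add(Pow(Add(-4, 5), 2), 8), Add(0, -1)), Mul(-17, -18))), -422561), Pow(Add(-170, 315841), -1)) = Mul(Add(Mul(-60, Add(Mul(Add(Pow(1, 2), 8), -1), 306)), -422561), Pow(315671, -1)) = Mul(Add(Mul(-60, Add(Mul(Add(1, 8), -1), 306)), -422561), Rational(1, 315671)) = Mul(Add(Mul(-60, Add(Mul(9, -1), 306)), -422561), Rational(1, 315671)) = Mul(Add(Mul(-60, Add(-9, 306)), -422561), Rational(1, 315671)) = Mul(Add(Mul(-60, 297), -422561), Rational(1, 315671)) = Mul(Add(-17820, -422561), Rational(1, 315671)) = Mul(-440381, Rational(1, 315671)) = Rational(-440381, 315671)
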